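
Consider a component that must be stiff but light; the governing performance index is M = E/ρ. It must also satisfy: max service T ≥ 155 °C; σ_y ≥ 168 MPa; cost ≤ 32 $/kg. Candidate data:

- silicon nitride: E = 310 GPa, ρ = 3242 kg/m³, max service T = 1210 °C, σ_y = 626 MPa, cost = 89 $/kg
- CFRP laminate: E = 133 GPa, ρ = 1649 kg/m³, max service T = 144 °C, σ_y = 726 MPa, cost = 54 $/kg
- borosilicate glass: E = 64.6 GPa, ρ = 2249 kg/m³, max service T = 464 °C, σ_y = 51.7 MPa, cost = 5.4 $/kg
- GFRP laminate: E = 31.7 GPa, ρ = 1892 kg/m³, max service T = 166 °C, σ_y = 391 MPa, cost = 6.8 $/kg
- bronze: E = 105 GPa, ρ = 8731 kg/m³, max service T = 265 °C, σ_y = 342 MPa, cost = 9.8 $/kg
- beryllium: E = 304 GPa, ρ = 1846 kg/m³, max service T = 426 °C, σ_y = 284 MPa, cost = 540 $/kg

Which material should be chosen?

Screen on constraints: max service T ≥ 155 °C; σ_y ≥ 168 MPa; cost ≤ 32 $/kg. Survivors: GFRP laminate, bronze.
Computing M directly (units already consistent):
  GFRP laminate: M = 16.8 MN·m/kg
  bronze: M = 12.0 MN·m/kg
The maximum is for GFRP laminate.

GFRP laminate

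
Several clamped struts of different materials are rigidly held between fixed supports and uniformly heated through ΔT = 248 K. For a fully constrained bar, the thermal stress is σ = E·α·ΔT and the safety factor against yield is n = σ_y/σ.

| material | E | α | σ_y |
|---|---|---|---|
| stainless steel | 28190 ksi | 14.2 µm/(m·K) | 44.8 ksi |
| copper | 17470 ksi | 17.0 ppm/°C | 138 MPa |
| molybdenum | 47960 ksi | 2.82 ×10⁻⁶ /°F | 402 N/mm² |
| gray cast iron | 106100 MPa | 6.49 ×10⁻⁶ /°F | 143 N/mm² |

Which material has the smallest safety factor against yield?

copper

Converting E to GPa, α to ×10⁻⁶/K, σ_y to MPa, then σ and n for each:
  stainless steel: E = 194.4, α = 14.2, σ_y = 308.9 → σ = 684 MPa, n = 0.451
  copper: E = 120.5, α = 17.0, σ_y = 138.0 → σ = 508 MPa, n = 0.272
  molybdenum: E = 330.7, α = 5.08, σ_y = 402.0 → σ = 416 MPa, n = 0.966
  gray cast iron: E = 106.1, α = 11.7, σ_y = 143.0 → σ = 307 MPa, n = 0.465
Smallest n: copper with n = 0.272.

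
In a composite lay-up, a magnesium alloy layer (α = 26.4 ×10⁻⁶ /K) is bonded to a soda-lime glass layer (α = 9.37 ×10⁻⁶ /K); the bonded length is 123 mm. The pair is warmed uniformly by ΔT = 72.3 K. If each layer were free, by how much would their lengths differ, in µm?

Δα = |26.4 − 9.37|×10⁻⁶/K = 17.0×10⁻⁶/K.
ΔL_mismatch = Δα·L·ΔT = 17.0×10⁻⁶ × 123.0 mm × 72.3 K = 151 µm.

151 µm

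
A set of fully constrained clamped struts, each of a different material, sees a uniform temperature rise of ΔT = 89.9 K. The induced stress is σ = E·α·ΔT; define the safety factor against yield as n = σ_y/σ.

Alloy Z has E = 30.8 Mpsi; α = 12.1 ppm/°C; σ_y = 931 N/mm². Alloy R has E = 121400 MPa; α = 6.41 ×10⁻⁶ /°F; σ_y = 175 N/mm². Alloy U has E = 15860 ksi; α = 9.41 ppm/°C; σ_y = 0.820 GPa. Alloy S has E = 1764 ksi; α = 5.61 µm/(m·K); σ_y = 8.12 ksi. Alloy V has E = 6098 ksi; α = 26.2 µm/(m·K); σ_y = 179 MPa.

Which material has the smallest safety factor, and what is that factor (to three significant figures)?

alloy R, n = 1.39

In consistent units (E in GPa, α in ×10⁻⁶/K, σ_y in MPa):
  alloy Z: E = 212.4, α = 12.1, σ_y = 931.0 → σ = 231 MPa, n = 4.03
  alloy R: E = 121.4, α = 11.5, σ_y = 175.0 → σ = 126 MPa, n = 1.39
  alloy U: E = 109.4, α = 9.41, σ_y = 820.0 → σ = 92.5 MPa, n = 8.86
  alloy S: E = 12.16, α = 5.61, σ_y = 55.99 → σ = 6.13 MPa, n = 9.13
  alloy V: E = 42.04, α = 26.2, σ_y = 179.0 → σ = 99.0 MPa, n = 1.81
The minimum is alloy R at n = 1.39.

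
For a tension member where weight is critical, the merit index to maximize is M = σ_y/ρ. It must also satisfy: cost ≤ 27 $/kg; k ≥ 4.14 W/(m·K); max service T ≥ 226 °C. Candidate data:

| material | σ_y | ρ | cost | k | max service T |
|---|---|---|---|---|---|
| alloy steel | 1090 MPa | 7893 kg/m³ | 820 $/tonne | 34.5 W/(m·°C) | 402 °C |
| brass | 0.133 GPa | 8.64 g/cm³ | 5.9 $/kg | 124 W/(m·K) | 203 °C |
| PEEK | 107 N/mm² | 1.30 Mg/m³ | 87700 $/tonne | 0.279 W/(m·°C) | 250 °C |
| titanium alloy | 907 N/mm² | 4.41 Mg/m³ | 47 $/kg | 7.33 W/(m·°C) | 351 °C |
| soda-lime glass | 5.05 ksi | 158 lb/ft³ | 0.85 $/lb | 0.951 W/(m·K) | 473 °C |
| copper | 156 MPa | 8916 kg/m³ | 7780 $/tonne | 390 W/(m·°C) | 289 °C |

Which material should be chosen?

Screen on constraints: cost ≤ 27 $/kg; k ≥ 4.14 W/(m·K); max service T ≥ 226 °C. Survivors: alloy steel, copper.
Convert each candidate to consistent units, then evaluate M:
  alloy steel: σ_y = 1090 MPa, ρ = 7893 kg/m³
  copper: σ_y = 156.0 MPa, ρ = 8916 kg/m³
  alloy steel: M = 138 kN·m/kg
  copper: M = 17.5 kN·m/kg
Alloy steel has the largest M.

alloy steel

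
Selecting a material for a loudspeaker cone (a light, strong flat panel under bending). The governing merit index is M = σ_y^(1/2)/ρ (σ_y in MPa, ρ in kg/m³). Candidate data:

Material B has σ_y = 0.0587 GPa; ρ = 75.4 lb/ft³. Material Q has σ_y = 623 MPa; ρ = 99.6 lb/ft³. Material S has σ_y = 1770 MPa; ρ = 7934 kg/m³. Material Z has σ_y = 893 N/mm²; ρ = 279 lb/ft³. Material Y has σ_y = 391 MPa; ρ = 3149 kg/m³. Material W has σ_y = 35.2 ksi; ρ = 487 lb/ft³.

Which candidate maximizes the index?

material Q

Putting every candidate on a common basis:
  material B: σ_y = 58.70 MPa, ρ = 1208 kg/m³
  material Q: σ_y = 623.0 MPa, ρ = 1595 kg/m³
  material S: σ_y = 1770 MPa, ρ = 7934 kg/m³
  material Z: σ_y = 893.0 MPa, ρ = 4469 kg/m³
  material Y: σ_y = 391.0 MPa, ρ = 3149 kg/m³
  material W: σ_y = 242.7 MPa, ρ = 7801 kg/m³
  material Q: M = 15.6×10⁻³
  material Z: M = 6.69×10⁻³
  material B: M = 6.34×10⁻³
  material Y: M = 6.28×10⁻³
  material S: M = 5.30×10⁻³
  material W: M = 2.00×10⁻³
The maximum is for material Q.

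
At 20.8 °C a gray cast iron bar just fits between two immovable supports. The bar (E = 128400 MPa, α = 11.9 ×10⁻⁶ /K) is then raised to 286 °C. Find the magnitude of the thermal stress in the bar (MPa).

E = 128400 MPa = 128.4 GPa.
ΔT = 265.2 K. Constrained thermal stress σ = E·α·ΔT = 128.4×10³ MPa × 11.9×10⁻⁶ × 265.2 = 405 MPa (compressive).

405 MPa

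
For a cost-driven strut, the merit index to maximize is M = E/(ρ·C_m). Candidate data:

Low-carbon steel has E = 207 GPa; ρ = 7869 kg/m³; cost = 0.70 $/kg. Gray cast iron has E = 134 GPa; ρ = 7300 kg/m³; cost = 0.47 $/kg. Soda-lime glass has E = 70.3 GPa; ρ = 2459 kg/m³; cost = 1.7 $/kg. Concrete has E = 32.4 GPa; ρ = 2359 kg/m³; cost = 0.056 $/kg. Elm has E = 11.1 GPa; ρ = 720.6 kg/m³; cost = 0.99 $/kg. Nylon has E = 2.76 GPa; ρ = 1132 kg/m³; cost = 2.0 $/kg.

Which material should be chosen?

Per-candidate index values:
  concrete: M = 245 MN·m per $
  gray cast iron: M = 39.1 MN·m per $
  low-carbon steel: M = 37.6 MN·m per $
  soda-lime glass: M = 16.8 MN·m per $
  elm: M = 15.6 MN·m per $
  nylon: M = 1.22 MN·m per $
Concrete ranks first.

concrete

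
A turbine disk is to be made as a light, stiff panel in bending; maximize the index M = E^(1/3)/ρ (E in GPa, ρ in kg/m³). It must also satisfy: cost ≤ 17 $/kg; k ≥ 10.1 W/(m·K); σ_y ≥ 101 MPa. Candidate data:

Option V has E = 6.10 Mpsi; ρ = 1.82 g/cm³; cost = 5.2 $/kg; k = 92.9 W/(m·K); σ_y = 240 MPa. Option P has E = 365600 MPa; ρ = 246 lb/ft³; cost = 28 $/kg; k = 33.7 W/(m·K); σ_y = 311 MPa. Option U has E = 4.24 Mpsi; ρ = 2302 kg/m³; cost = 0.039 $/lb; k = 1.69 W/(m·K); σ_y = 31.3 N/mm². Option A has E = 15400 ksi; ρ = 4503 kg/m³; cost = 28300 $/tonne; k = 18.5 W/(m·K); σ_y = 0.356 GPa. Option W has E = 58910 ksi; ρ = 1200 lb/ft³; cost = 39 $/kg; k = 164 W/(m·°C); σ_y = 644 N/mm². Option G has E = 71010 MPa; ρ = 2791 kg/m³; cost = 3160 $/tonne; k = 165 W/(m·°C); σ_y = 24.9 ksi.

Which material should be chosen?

option V

Screen on constraints: cost ≤ 17 $/kg; k ≥ 10.1 W/(m·K); σ_y ≥ 101 MPa. Survivors: option V, option G.
Putting every candidate on a common basis:
  option V: E = 42.06 GPa, ρ = 1820 kg/m³
  option G: E = 71.01 GPa, ρ = 2791 kg/m³
  option V: M = 1.91×10⁻³
  option G: M = 1.48×10⁻³
The maximum is for option V.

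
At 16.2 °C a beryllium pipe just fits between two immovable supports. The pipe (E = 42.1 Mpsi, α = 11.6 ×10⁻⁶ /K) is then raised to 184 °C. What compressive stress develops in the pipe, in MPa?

E = 42.1 Mpsi = 290.3 GPa.
ΔT = 167.8 K. Constrained thermal stress σ = E·α·ΔT = 290.3×10³ MPa × 11.6×10⁻⁶ × 167.8 = 565 MPa (compressive).

565 MPa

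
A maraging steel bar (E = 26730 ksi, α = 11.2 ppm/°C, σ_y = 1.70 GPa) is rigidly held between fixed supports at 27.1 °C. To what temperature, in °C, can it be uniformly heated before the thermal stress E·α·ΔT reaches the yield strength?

E = 26730 ksi = 184.3 GPa.
σ_y = 1.70 GPa = 1700 MPa.
E·α·ΔT = 1700 MPa ⇒ ΔT = 1700 / (184.3×10³ × 11.2×10⁻⁶) = 823.6 K.
T = 27.1 + 823.6 = 850.7 °C.

851 °C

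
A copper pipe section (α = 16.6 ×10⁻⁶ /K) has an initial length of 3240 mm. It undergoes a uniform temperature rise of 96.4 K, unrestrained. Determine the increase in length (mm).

5.18 mm

ΔL = α·L₀·ΔT = 16.6×10⁻⁶ × 3240 mm × 96.40 K = 5.18 mm.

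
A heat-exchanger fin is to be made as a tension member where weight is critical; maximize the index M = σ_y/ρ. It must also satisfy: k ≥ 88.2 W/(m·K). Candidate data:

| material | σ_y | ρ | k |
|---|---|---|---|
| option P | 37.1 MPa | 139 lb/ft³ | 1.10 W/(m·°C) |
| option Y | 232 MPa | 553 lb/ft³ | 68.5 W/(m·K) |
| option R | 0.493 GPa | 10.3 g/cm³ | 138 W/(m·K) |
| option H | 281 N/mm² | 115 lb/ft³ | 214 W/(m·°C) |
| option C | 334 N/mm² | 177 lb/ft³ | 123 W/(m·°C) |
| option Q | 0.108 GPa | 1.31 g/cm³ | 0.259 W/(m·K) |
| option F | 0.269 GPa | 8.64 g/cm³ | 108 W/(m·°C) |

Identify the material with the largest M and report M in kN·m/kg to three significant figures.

Screen on constraints: k ≥ 88.2 W/(m·K). Survivors: option R, option H, option C, option F.
After converting to SI:
  option R: σ_y = 493.0 MPa, ρ = 10300 kg/m³
  option H: σ_y = 281.0 MPa, ρ = 1842 kg/m³
  option C: σ_y = 334.0 MPa, ρ = 2835 kg/m³
  option F: σ_y = 269.0 MPa, ρ = 8640 kg/m³
  option H: M = 153 kN·m/kg
  option C: M = 118 kN·m/kg
  option R: M = 47.9 kN·m/kg
  option F: M = 31.1 kN·m/kg
Highest index: option H.

option H, M = 153 kN·m/kg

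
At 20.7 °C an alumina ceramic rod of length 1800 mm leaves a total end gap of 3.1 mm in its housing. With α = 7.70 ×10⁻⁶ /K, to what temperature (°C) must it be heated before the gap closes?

α·L₀·ΔT = 3.1 mm ⇒ ΔT = 3.1 / (7.70×10⁻⁶ × 1800.0) = 223.7 K.
T = 20.7 + 223.7 = 244.4 °C.

244 °C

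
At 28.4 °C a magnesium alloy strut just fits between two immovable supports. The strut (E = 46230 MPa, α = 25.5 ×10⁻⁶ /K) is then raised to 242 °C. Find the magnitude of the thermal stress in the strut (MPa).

252 MPa

E = 46230 MPa = 46.23 GPa.
ΔT = 213.6 K. Constrained thermal stress σ = E·α·ΔT = 46.23×10³ MPa × 25.5×10⁻⁶ × 213.6 = 252 MPa (compressive).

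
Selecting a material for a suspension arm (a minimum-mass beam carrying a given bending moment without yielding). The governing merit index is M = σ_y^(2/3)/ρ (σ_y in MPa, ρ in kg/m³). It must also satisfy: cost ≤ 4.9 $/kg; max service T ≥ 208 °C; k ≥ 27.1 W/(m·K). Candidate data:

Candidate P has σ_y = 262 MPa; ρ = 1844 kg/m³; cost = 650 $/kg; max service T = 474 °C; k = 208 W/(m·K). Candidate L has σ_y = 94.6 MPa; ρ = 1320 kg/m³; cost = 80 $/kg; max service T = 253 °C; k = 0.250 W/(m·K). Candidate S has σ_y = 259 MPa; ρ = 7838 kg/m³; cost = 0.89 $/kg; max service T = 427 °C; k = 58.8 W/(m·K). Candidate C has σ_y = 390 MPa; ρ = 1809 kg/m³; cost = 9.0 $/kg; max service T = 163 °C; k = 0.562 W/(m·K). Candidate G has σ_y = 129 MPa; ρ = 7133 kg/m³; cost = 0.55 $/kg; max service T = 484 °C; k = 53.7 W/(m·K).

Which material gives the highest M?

candidate S

Screen on constraints: cost ≤ 4.9 $/kg; max service T ≥ 208 °C; k ≥ 27.1 W/(m·K). Survivors: candidate S, candidate G.
Per-candidate index values:
  candidate S: M = 5.18×10⁻³
  candidate G: M = 3.58×10⁻³
Candidate S has the largest M.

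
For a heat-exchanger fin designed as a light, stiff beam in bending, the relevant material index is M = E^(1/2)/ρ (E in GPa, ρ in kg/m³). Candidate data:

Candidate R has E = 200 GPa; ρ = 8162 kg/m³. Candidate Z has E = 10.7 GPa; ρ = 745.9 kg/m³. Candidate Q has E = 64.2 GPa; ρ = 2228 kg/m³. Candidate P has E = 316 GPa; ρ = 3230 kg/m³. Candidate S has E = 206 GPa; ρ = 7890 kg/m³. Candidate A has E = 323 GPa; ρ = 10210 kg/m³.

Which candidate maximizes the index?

candidate P

Computing M directly (units already consistent):
  candidate P: M = 5.50×10⁻³
  candidate Z: M = 4.39×10⁻³
  candidate Q: M = 3.60×10⁻³
  candidate S: M = 1.82×10⁻³
  candidate A: M = 1.76×10⁻³
  candidate R: M = 1.73×10⁻³
Candidate P has the largest M.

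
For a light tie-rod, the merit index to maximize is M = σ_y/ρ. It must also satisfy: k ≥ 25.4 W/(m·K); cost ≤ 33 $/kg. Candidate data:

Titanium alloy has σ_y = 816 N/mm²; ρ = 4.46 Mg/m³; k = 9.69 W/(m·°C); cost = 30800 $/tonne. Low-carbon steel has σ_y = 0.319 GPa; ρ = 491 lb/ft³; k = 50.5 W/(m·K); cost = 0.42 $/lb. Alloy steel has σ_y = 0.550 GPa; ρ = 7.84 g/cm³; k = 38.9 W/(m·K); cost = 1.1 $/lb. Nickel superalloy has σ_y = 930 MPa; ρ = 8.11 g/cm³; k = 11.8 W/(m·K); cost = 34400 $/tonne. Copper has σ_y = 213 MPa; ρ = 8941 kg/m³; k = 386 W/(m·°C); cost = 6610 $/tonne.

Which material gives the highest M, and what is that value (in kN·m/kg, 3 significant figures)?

Screen on constraints: k ≥ 25.4 W/(m·K); cost ≤ 33 $/kg. Survivors: low-carbon steel, alloy steel, copper.
Putting every candidate on a common basis:
  low-carbon steel: σ_y = 319.0 MPa, ρ = 7865 kg/m³
  alloy steel: σ_y = 550.0 MPa, ρ = 7840 kg/m³
  copper: σ_y = 213.0 MPa, ρ = 8941 kg/m³
  alloy steel: M = 70.2 kN·m/kg
  low-carbon steel: M = 40.6 kN·m/kg
  copper: M = 23.8 kN·m/kg
Alloy steel has the largest M.

alloy steel, M = 70.2 kN·m/kg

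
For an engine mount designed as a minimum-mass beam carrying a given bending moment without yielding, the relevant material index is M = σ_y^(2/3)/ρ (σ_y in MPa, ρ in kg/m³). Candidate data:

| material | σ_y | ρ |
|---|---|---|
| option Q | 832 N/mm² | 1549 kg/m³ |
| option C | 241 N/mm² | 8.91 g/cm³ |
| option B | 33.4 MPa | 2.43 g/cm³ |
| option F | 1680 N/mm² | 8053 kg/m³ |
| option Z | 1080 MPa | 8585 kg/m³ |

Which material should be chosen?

In SI units:
  option Q: σ_y = 832.0 MPa, ρ = 1549 kg/m³
  option C: σ_y = 241.0 MPa, ρ = 8910 kg/m³
  option B: σ_y = 33.40 MPa, ρ = 2430 kg/m³
  option F: σ_y = 1680 MPa, ρ = 8053 kg/m³
  option Z: σ_y = 1080 MPa, ρ = 8585 kg/m³
  option Q: M = 57.1×10⁻³
  option F: M = 17.5×10⁻³
  option Z: M = 12.3×10⁻³
  option C: M = 4.35×10⁻³
  option B: M = 4.27×10⁻³
Option Q ranks first.

option Q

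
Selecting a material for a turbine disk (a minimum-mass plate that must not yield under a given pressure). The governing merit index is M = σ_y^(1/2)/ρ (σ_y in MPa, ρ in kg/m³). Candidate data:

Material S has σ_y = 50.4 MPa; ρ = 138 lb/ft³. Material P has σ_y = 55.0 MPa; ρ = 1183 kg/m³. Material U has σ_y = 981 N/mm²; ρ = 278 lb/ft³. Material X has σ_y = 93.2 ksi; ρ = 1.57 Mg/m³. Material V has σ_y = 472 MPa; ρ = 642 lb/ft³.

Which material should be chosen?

material X

Normalizing units and computing the index:
  material S: σ_y = 50.40 MPa, ρ = 2211 kg/m³
  material P: σ_y = 55.00 MPa, ρ = 1183 kg/m³
  material U: σ_y = 981.0 MPa, ρ = 4453 kg/m³
  material X: σ_y = 642.6 MPa, ρ = 1570 kg/m³
  material V: σ_y = 472.0 MPa, ρ = 10280 kg/m³
  material X: M = 16.1×10⁻³
  material U: M = 7.03×10⁻³
  material P: M = 6.27×10⁻³
  material S: M = 3.21×10⁻³
  material V: M = 2.11×10⁻³
Highest index: material X.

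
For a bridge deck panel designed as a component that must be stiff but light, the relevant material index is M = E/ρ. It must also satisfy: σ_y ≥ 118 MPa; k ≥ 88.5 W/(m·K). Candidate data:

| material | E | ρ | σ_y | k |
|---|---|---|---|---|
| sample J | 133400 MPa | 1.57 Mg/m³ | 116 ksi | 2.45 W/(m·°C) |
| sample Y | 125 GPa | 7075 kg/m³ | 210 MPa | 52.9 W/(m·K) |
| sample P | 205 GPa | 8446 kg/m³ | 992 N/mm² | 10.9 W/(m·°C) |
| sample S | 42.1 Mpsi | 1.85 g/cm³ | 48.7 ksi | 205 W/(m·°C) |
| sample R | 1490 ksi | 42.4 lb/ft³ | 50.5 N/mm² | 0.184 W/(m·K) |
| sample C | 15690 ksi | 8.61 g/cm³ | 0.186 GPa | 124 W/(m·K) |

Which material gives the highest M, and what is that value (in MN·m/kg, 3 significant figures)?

sample S, M = 157 MN·m/kg

Screen on constraints: σ_y ≥ 118 MPa; k ≥ 88.5 W/(m·K). Survivors: sample S, sample C.
Convert each candidate to consistent units, then evaluate M:
  sample S: E = 290.3 GPa, ρ = 1850 kg/m³
  sample C: E = 108.2 GPa, ρ = 8610 kg/m³
  sample S: M = 157 MN·m/kg
  sample C: M = 12.6 MN·m/kg
The maximum is for sample S.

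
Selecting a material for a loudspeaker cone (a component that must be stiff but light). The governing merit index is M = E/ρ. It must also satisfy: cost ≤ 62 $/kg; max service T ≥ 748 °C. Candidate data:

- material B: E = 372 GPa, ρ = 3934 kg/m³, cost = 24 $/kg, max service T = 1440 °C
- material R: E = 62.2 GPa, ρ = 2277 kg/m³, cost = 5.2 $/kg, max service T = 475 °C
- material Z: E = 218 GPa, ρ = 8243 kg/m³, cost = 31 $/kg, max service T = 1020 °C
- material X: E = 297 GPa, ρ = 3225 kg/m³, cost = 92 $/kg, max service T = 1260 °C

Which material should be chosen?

material B

Screen on constraints: cost ≤ 62 $/kg; max service T ≥ 748 °C. Survivors: material B, material Z.
Per-candidate index values:
  material B: M = 94.6 MN·m/kg
  material Z: M = 26.4 MN·m/kg
Material B has the largest M.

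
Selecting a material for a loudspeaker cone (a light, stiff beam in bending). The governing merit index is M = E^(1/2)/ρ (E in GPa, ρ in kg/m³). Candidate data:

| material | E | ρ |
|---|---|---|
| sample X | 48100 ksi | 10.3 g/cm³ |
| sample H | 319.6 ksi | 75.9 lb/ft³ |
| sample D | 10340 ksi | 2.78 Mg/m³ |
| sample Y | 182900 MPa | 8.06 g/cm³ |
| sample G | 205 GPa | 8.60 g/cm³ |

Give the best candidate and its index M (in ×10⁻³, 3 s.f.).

sample D, M = 3.04×10⁻³

Normalizing units and computing the index:
  sample X: E = 331.6 GPa, ρ = 10300 kg/m³
  sample H: E = 2.204 GPa, ρ = 1216 kg/m³
  sample D: E = 71.29 GPa, ρ = 2780 kg/m³
  sample Y: E = 182.9 GPa, ρ = 8060 kg/m³
  sample G: E = 205.0 GPa, ρ = 8600 kg/m³
  sample D: M = 3.04×10⁻³
  sample X: M = 1.77×10⁻³
  sample Y: M = 1.68×10⁻³
  sample G: M = 1.66×10⁻³
  sample H: M = 1.22×10⁻³
The maximum is for sample D.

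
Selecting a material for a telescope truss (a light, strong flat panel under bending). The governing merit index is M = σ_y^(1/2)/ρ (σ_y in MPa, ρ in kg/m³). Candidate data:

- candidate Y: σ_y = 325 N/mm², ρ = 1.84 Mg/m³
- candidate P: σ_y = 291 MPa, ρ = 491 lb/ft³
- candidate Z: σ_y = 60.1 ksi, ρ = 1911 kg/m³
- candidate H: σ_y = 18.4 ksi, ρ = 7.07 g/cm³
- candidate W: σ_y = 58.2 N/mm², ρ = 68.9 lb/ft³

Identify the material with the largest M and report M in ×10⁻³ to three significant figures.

Normalizing units and computing the index:
  candidate Y: σ_y = 325.0 MPa, ρ = 1840 kg/m³
  candidate P: σ_y = 291.0 MPa, ρ = 7865 kg/m³
  candidate Z: σ_y = 414.4 MPa, ρ = 1911 kg/m³
  candidate H: σ_y = 126.9 MPa, ρ = 7070 kg/m³
  candidate W: σ_y = 58.20 MPa, ρ = 1104 kg/m³
  candidate Z: M = 10.7×10⁻³
  candidate Y: M = 9.80×10⁻³
  candidate W: M = 6.91×10⁻³
  candidate P: M = 2.17×10⁻³
  candidate H: M = 1.59×10⁻³
Candidate Z ranks first.

candidate Z, M = 10.7×10⁻³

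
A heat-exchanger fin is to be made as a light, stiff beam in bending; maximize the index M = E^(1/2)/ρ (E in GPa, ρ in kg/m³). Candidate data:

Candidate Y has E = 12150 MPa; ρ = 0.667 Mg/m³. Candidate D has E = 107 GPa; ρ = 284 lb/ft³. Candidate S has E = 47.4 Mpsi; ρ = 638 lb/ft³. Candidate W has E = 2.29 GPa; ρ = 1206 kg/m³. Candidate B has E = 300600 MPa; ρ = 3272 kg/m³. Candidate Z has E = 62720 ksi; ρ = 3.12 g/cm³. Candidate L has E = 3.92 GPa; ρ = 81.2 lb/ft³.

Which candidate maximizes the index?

Convert each candidate to consistent units, then evaluate M:
  candidate Y: E = 12.15 GPa, ρ = 667.0 kg/m³
  candidate D: E = 107.0 GPa, ρ = 4549 kg/m³
  candidate S: E = 326.8 GPa, ρ = 10220 kg/m³
  candidate W: E = 2.290 GPa, ρ = 1206 kg/m³
  candidate B: E = 300.6 GPa, ρ = 3272 kg/m³
  candidate Z: E = 432.4 GPa, ρ = 3120 kg/m³
  candidate L: E = 3.920 GPa, ρ = 1301 kg/m³
  candidate Z: M = 6.67×10⁻³
  candidate B: M = 5.30×10⁻³
  candidate Y: M = 5.23×10⁻³
  candidate D: M = 2.27×10⁻³
  candidate S: M = 1.77×10⁻³
  candidate L: M = 1.52×10⁻³
  candidate W: M = 1.25×10⁻³
Highest index: candidate Z.

candidate Z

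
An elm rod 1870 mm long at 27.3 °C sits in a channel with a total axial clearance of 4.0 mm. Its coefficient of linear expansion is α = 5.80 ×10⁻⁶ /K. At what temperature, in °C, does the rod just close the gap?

396 °C

α·L₀·ΔT = 4.0 mm ⇒ ΔT = 4.0 / (5.80×10⁻⁶ × 1870.0) = 368.8 K.
T = 27.3 + 368.8 = 396.1 °C.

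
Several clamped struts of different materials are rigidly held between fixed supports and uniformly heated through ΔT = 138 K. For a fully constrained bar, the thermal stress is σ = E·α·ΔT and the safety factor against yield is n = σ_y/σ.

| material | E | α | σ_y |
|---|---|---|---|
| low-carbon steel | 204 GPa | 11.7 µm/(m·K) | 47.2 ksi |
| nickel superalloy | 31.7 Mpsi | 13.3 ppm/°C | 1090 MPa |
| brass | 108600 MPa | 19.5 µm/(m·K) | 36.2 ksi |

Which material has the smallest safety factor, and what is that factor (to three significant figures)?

Converting E to GPa, α to ×10⁻⁶/K, σ_y to MPa, then σ and n for each:
  low-carbon steel: E = 204.0, α = 11.7, σ_y = 325.4 → σ = 329 MPa, n = 0.988
  nickel superalloy: E = 218.6, α = 13.3, σ_y = 1090 → σ = 401 MPa, n = 2.72
  brass: E = 108.6, α = 19.5, σ_y = 249.6 → σ = 292 MPa, n = 0.854
Brass has the lowest safety factor, n = 0.854.

brass, n = 0.854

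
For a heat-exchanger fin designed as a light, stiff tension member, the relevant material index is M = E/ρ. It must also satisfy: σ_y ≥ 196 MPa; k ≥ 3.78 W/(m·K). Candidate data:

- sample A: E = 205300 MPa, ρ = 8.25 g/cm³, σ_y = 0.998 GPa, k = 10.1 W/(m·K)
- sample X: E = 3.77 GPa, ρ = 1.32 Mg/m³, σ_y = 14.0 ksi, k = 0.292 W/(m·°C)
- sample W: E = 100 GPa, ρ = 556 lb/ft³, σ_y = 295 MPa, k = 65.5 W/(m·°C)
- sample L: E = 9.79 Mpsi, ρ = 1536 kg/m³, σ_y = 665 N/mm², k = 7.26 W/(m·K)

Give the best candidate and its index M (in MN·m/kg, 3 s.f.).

sample L, M = 43.9 MN·m/kg

Screen on constraints: σ_y ≥ 196 MPa; k ≥ 3.78 W/(m·K). Survivors: sample A, sample W, sample L.
Putting every candidate on a common basis:
  sample A: E = 205.3 GPa, ρ = 8250 kg/m³
  sample W: E = 100.0 GPa, ρ = 8906 kg/m³
  sample L: E = 67.50 GPa, ρ = 1536 kg/m³
  sample L: M = 43.9 MN·m/kg
  sample A: M = 24.9 MN·m/kg
  sample W: M = 11.2 MN·m/kg
Sample L has the largest M.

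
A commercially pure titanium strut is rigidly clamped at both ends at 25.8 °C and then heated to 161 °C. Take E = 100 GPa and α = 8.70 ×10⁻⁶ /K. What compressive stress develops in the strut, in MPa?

118 MPa

ΔT = 135.2 K. Constrained thermal stress σ = E·α·ΔT = 100.0×10³ MPa × 8.70×10⁻⁶ × 135.2 = 118 MPa (compressive).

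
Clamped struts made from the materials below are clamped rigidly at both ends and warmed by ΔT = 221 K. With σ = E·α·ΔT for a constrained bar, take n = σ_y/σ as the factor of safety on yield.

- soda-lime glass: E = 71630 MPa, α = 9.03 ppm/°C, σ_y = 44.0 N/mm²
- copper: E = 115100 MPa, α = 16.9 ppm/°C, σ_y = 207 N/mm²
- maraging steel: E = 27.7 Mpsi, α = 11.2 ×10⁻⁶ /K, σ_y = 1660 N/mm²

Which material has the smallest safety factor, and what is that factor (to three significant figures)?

In consistent units (E in GPa, α in ×10⁻⁶/K, σ_y in MPa):
  soda-lime glass: E = 71.63, α = 9.03, σ_y = 44.00 → σ = 143 MPa, n = 0.308
  copper: E = 115.1, α = 16.9, σ_y = 207.0 → σ = 430 MPa, n = 0.482
  maraging steel: E = 191.0, α = 11.2, σ_y = 1660 → σ = 473 MPa, n = 3.51
Smallest n: soda-lime glass with n = 0.308.

soda-lime glass, n = 0.308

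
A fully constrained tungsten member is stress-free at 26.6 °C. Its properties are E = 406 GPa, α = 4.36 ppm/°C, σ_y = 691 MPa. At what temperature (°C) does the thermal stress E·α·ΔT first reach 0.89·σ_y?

E·α·ΔT = 615.0 MPa ⇒ ΔT = 615.0 / (406.0×10³ × 4.36×10⁻⁶) = 347.4 K.
T = 26.6 + 347.4 = 374.0 °C.

374 °C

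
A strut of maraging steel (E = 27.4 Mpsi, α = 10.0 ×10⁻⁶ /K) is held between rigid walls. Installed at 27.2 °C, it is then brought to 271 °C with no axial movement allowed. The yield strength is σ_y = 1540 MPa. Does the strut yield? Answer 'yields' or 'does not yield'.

does not yield

E = 27.4 Mpsi = 188.9 GPa.
ΔT = 243.8 K. Constrained thermal stress σ = E·α·ΔT = 188.9×10³ MPa × 10.0×10⁻⁶ × 243.8 = 461 MPa (compressive).
Compare to σ_y = 1540 MPa: σ < σ_y, so it does not yield.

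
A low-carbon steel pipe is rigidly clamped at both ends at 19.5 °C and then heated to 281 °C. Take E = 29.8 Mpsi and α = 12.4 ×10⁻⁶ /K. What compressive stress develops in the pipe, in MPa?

E = 29.8 Mpsi = 205.5 GPa.
ΔT = 261.5 K. Constrained thermal stress σ = E·α·ΔT = 205.5×10³ MPa × 12.4×10⁻⁶ × 261.5 = 666 MPa (compressive).

666 MPa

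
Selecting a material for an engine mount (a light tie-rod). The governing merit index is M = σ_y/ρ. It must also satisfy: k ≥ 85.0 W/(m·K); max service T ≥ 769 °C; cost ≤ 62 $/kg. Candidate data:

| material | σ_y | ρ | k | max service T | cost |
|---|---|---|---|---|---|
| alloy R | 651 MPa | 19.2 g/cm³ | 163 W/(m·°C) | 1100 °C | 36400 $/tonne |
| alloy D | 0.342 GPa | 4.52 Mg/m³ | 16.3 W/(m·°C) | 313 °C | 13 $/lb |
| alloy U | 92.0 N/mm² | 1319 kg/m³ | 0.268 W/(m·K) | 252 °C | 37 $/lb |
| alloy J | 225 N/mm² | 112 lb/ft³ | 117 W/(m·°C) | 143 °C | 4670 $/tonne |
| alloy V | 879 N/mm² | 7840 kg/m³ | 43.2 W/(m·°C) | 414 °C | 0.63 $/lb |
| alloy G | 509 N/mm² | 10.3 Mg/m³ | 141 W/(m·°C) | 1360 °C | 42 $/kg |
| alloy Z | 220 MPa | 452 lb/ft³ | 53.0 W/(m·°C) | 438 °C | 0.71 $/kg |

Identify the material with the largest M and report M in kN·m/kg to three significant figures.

alloy G, M = 49.4 kN·m/kg

Screen on constraints: k ≥ 85.0 W/(m·K); max service T ≥ 769 °C; cost ≤ 62 $/kg. Survivors: alloy R, alloy G.
In SI units:
  alloy R: σ_y = 651.0 MPa, ρ = 19200 kg/m³
  alloy G: σ_y = 509.0 MPa, ρ = 10300 kg/m³
  alloy G: M = 49.4 kN·m/kg
  alloy R: M = 33.9 kN·m/kg
Alloy G ranks first.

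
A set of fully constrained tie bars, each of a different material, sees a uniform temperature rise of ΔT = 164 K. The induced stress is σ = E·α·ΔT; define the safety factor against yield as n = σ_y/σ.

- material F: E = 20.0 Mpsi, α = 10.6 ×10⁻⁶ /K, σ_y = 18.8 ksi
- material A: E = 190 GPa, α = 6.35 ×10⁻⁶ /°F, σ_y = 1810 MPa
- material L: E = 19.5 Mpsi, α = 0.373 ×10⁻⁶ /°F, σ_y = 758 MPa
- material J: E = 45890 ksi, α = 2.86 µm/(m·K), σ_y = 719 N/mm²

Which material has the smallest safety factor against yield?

In consistent units (E in GPa, α in ×10⁻⁶/K, σ_y in MPa):
  material F: E = 137.9, α = 10.6, σ_y = 129.6 → σ = 240 MPa, n = 0.541
  material A: E = 190.0, α = 11.4, σ_y = 1810 → σ = 356 MPa, n = 5.08
  material L: E = 134.4, α = 0.671, σ_y = 758.0 → σ = 14.8 MPa, n = 51.2
  material J: E = 316.4, α = 2.86, σ_y = 719.0 → σ = 148 MPa, n = 4.84
Material F has the lowest safety factor, n = 0.541.

material F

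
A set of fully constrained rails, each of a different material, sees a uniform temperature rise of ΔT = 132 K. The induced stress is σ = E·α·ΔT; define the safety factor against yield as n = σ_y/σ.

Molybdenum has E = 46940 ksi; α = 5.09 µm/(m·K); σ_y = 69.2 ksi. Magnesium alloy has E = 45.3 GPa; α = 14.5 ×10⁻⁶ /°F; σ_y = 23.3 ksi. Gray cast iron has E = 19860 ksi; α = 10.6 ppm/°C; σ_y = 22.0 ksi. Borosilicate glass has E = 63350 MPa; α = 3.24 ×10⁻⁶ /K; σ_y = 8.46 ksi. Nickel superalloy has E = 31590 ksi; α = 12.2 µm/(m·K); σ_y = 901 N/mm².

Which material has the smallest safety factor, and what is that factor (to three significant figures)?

With everything in SI (GPa, ×10⁻⁶/K, MPa):
  molybdenum: E = 323.6, α = 5.09, σ_y = 477.1 → σ = 217 MPa, n = 2.19
  magnesium alloy: E = 45.30, α = 26.1, σ_y = 160.6 → σ = 156 MPa, n = 1.03
  gray cast iron: E = 136.9, α = 10.6, σ_y = 151.7 → σ = 192 MPa, n = 0.792
  borosilicate glass: E = 63.35, α = 3.24, σ_y = 58.33 → σ = 27.1 MPa, n = 2.15
  nickel superalloy: E = 217.8, α = 12.2, σ_y = 901.0 → σ = 351 MPa, n = 2.57
The minimum is gray cast iron at n = 0.792.

gray cast iron, n = 0.792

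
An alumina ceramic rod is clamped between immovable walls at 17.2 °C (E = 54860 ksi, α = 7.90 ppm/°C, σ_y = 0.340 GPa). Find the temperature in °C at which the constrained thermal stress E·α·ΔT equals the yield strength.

E = 54860 ksi = 378.2 GPa.
σ_y = 0.340 GPa = 340.0 MPa.
E·α·ΔT = 340.0 MPa ⇒ ΔT = 340.0 / (378.2×10³ × 7.90×10⁻⁶) = 113.8 K.
T = 17.2 + 113.8 = 131.0 °C.

131 °C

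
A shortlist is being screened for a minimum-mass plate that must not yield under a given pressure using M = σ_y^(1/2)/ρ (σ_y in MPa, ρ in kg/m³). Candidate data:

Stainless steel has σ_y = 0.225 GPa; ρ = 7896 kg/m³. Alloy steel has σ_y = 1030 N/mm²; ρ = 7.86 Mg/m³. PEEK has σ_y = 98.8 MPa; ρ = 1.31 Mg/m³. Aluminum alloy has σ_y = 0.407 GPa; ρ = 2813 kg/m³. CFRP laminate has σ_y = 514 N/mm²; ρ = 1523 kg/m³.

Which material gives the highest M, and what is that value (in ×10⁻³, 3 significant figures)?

Normalizing units and computing the index:
  stainless steel: σ_y = 225.0 MPa, ρ = 7896 kg/m³
  alloy steel: σ_y = 1030 MPa, ρ = 7860 kg/m³
  PEEK: σ_y = 98.80 MPa, ρ = 1310 kg/m³
  aluminum alloy: σ_y = 407.0 MPa, ρ = 2813 kg/m³
  CFRP laminate: σ_y = 514.0 MPa, ρ = 1523 kg/m³
  CFRP laminate: M = 14.9×10⁻³
  PEEK: M = 7.59×10⁻³
  aluminum alloy: M = 7.17×10⁻³
  alloy steel: M = 4.08×10⁻³
  stainless steel: M = 1.90×10⁻³
The maximum is for CFRP laminate.

CFRP laminate, M = 14.9×10⁻³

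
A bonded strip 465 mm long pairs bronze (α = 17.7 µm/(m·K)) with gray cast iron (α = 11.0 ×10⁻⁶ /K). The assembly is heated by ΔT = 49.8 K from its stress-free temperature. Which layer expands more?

bronze

α(bronze) = 17.7×10⁻⁶/K vs α(gray cast iron) = 11.0×10⁻⁶/K.
Higher α expands more for the same ΔT: bronze.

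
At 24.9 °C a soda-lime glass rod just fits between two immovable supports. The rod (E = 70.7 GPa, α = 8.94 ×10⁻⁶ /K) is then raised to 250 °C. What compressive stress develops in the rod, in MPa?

ΔT = 225.1 K. Constrained thermal stress σ = E·α·ΔT = 70.70×10³ MPa × 8.94×10⁻⁶ × 225.1 = 142 MPa (compressive).

142 MPa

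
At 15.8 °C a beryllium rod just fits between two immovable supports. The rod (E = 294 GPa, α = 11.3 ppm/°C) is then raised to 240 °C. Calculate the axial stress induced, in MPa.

ΔT = 224.2 K. Constrained thermal stress σ = E·α·ΔT = 294.0×10³ MPa × 11.3×10⁻⁶ × 224.2 = 745 MPa (compressive).

745 MPa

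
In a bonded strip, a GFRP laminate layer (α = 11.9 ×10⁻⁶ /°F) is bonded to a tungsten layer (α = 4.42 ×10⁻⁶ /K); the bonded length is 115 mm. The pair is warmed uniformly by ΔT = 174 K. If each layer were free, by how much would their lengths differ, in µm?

GFRP laminate: α = 11.9×10⁻⁶/°F × 9/5 = 21.4×10⁻⁶/K.
Δα = |21.4 − 4.42|×10⁻⁶/K = 17.0×10⁻⁶/K.
ΔL_mismatch = Δα·L·ΔT = 17.0×10⁻⁶ × 115.0 mm × 174.0 K = 340 µm.

340 µm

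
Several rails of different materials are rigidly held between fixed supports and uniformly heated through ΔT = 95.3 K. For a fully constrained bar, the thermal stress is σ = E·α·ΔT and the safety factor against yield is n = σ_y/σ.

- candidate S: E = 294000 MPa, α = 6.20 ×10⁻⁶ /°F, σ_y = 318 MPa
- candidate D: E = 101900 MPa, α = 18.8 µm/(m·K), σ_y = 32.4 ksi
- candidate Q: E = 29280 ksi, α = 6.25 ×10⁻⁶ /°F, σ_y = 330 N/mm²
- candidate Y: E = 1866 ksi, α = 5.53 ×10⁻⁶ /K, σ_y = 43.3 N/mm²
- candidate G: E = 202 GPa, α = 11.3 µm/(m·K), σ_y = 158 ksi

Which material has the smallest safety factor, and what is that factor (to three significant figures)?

candidate S, n = 1.02

With everything in SI (GPa, ×10⁻⁶/K, MPa):
  candidate S: E = 294.0, α = 11.2, σ_y = 318.0 → σ = 313 MPa, n = 1.02
  candidate D: E = 101.9, α = 18.8, σ_y = 223.4 → σ = 183 MPa, n = 1.22
  candidate Q: E = 201.9, α = 11.2, σ_y = 330.0 → σ = 216 MPa, n = 1.52
  candidate Y: E = 12.87, α = 5.53, σ_y = 43.30 → σ = 6.78 MPa, n = 6.39
  candidate G: E = 202.0, α = 11.3, σ_y = 1089 → σ = 218 MPa, n = 5.01
The minimum is candidate S at n = 1.02.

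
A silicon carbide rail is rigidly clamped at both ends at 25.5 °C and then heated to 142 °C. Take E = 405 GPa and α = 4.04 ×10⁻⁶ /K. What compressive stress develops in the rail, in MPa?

ΔT = 116.5 K. Constrained thermal stress σ = E·α·ΔT = 405.0×10³ MPa × 4.04×10⁻⁶ × 116.5 = 191 MPa (compressive).

191 MPa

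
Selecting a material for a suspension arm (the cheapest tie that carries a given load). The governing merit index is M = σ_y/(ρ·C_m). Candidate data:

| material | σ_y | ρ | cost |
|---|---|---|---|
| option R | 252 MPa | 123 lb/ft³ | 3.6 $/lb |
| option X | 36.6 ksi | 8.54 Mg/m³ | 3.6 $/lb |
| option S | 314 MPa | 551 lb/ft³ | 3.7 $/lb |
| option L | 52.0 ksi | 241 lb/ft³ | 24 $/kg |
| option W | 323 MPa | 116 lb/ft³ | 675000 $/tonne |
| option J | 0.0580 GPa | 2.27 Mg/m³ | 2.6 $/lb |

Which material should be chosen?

In SI units:
  option R: σ_y = 252.0 MPa, ρ = 1970 kg/m³, cost = 7.937 $/kg
  option X: σ_y = 252.3 MPa, ρ = 8540 kg/m³, cost = 7.937 $/kg
  option S: σ_y = 314.0 MPa, ρ = 8826 kg/m³, cost = 8.157 $/kg
  option L: σ_y = 358.5 MPa, ρ = 3860 kg/m³, cost = 24.00 $/kg
  option W: σ_y = 323.0 MPa, ρ = 1858 kg/m³, cost = 675.0 $/kg
  option J: σ_y = 58.00 MPa, ρ = 2270 kg/m³, cost = 5.732 $/kg
  option R: M = 16.1 kN·m per $
  option J: M = 4.46 kN·m per $
  option S: M = 4.36 kN·m per $
  option L: M = 3.87 kN·m per $
  option X: M = 3.72 kN·m per $
  option W: M = 0.258 kN·m per $
Option R ranks first.

option R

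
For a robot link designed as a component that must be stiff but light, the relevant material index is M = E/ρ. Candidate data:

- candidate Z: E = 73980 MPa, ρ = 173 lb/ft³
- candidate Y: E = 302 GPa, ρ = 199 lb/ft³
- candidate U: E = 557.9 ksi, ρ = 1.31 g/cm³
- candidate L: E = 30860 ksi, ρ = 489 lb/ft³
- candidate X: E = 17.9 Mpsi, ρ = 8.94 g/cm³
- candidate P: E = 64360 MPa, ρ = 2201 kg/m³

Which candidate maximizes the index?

Convert each candidate to consistent units, then evaluate M:
  candidate Z: E = 73.98 GPa, ρ = 2771 kg/m³
  candidate Y: E = 302.0 GPa, ρ = 3188 kg/m³
  candidate U: E = 3.847 GPa, ρ = 1310 kg/m³
  candidate L: E = 212.8 GPa, ρ = 7833 kg/m³
  candidate X: E = 123.4 GPa, ρ = 8940 kg/m³
  candidate P: E = 64.36 GPa, ρ = 2201 kg/m³
  candidate Y: M = 94.7 MN·m/kg
  candidate P: M = 29.2 MN·m/kg
  candidate L: M = 27.2 MN·m/kg
  candidate Z: M = 26.7 MN·m/kg
  candidate X: M = 13.8 MN·m/kg
  candidate U: M = 2.94 MN·m/kg
Candidate Y ranks first.

candidate Y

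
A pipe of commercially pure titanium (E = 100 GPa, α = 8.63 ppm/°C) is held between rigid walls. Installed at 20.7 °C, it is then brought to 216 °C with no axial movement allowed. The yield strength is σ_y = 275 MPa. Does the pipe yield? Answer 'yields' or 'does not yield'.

ΔT = 195.3 K. Constrained thermal stress σ = E·α·ΔT = 100.0×10³ MPa × 8.63×10⁻⁶ × 195.3 = 169 MPa (compressive).
Compare to σ_y = 275 MPa: σ < σ_y, so it does not yield.

does not yield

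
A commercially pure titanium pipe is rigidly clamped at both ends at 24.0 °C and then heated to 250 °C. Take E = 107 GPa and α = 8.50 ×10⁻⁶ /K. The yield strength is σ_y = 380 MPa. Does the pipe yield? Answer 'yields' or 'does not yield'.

does not yield

ΔT = 226.0 K. Constrained thermal stress σ = E·α·ΔT = 107.0×10³ MPa × 8.50×10⁻⁶ × 226.0 = 206 MPa (compressive).
Compare to σ_y = 380 MPa: σ < σ_y, so it does not yield.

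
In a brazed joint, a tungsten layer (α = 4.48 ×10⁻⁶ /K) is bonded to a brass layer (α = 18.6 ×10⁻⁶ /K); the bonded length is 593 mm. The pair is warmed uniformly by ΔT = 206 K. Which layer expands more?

α(tungsten) = 4.48×10⁻⁶/K vs α(brass) = 18.6×10⁻⁶/K.
Higher α expands more for the same ΔT: brass.

brass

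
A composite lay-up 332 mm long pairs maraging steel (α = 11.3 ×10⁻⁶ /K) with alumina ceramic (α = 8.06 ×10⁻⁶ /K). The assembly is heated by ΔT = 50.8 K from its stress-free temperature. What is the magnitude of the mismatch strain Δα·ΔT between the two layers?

Δα = |11.3 − 8.06|×10⁻⁶/K = 3.24×10⁻⁶/K.
Mismatch strain = Δα·ΔT = 3.24×10⁻⁶ × 50.8 = 1.65×10⁻⁴.

1.65×10⁻⁴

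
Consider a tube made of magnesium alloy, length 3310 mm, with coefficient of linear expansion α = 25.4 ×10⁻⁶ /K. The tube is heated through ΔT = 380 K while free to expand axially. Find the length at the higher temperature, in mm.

3341.9 mm

ΔL = α·L₀·ΔT = 25.4×10⁻⁶ × 3310 mm × 380.0 K = 31.9 mm.
L = L₀ + ΔL = 3310 + 31.9 = 3341.9 mm.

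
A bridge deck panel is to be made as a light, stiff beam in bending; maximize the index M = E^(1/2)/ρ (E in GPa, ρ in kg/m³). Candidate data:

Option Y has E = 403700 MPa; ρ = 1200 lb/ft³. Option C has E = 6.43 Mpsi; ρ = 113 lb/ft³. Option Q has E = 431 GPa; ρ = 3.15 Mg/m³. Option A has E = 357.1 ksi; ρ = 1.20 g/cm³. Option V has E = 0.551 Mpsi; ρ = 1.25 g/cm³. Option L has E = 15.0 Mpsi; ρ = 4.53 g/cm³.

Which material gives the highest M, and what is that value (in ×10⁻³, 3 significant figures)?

option Q, M = 6.59×10⁻³

Convert each candidate to consistent units, then evaluate M:
  option Y: E = 403.7 GPa, ρ = 19220 kg/m³
  option C: E = 44.33 GPa, ρ = 1810 kg/m³
  option Q: E = 431.0 GPa, ρ = 3150 kg/m³
  option A: E = 2.462 GPa, ρ = 1200 kg/m³
  option V: E = 3.799 GPa, ρ = 1250 kg/m³
  option L: E = 103.4 GPa, ρ = 4530 kg/m³
  option Q: M = 6.59×10⁻³
  option C: M = 3.68×10⁻³
  option L: M = 2.24×10⁻³
  option V: M = 1.56×10⁻³
  option A: M = 1.31×10⁻³
  option Y: M = 1.05×10⁻³
Highest index: option Q.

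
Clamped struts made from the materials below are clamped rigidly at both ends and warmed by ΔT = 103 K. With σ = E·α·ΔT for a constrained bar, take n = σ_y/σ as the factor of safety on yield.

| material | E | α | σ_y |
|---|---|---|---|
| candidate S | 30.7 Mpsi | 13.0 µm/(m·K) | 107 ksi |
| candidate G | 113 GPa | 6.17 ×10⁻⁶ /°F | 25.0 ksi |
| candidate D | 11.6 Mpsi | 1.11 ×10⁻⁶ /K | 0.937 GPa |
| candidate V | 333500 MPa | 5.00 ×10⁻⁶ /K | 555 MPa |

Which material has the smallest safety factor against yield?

In consistent units (E in GPa, α in ×10⁻⁶/K, σ_y in MPa):
  candidate S: E = 211.7, α = 13.0, σ_y = 737.7 → σ = 283 MPa, n = 2.60
  candidate G: E = 113.0, α = 11.1, σ_y = 172.4 → σ = 129 MPa, n = 1.33
  candidate D: E = 79.98, α = 1.11, σ_y = 937.0 → σ = 9.14 MPa, n = 102
  candidate V: E = 333.5, α = 5.00, σ_y = 555.0 → σ = 172 MPa, n = 3.23
Smallest n: candidate G with n = 1.33.

candidate G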